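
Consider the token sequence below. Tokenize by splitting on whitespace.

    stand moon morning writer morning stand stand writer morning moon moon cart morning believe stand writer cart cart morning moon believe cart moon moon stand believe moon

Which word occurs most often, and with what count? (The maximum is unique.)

"moon", 7 times

Unigram frequencies (highest first):
  moon: 7
  stand: 5
  morning: 5
  cart: 4
  writer: 3
  believe: 3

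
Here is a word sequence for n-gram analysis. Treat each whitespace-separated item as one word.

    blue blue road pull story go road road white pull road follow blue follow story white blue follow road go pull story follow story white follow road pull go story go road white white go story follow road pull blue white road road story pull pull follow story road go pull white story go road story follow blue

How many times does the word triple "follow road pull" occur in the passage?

2

Scanning the 56 overlapping trigram windows for "follow road pull":
  position 26–28: follow road pull
  position 37–39: follow road pull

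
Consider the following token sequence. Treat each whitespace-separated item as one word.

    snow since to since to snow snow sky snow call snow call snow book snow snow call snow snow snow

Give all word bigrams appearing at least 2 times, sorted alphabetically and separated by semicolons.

Bigram counts meeting the condition (at least 2 times):
  call snow: 3
  since to: 2
  snow call: 3
  snow snow: 4

call snow; since to; snow call; snow snow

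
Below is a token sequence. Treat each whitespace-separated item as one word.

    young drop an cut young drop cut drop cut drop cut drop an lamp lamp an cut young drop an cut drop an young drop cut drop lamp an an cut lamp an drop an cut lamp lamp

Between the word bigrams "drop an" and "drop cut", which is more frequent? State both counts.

"drop an": 5 occurrences
"drop cut": 4 occurrences

"drop an" (5 vs 4)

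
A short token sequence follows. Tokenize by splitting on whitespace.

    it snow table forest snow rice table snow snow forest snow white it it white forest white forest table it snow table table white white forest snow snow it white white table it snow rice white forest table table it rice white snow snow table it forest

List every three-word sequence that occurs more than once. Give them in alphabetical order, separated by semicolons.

Trigram counts meeting the condition (more than once):
  it snow table: 2
  table it snow: 2
  white forest table: 2

it snow table; table it snow; white forest table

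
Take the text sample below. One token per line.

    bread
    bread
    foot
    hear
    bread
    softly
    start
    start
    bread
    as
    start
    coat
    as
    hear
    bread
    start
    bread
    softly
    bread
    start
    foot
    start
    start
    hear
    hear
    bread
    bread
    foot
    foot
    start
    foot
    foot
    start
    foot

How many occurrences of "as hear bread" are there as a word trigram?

Scanning the 32 overlapping trigram windows for "as hear bread":
  position 13–15: as hear bread

1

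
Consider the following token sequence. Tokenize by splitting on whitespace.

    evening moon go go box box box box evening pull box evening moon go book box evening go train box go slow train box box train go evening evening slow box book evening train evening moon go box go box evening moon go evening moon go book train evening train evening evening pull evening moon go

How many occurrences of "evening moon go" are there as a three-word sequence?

Scanning the 54 overlapping trigram windows for "evening moon go":
  position 1–3: evening moon go
  position 12–14: evening moon go
  position 35–37: evening moon go
  position 41–43: evening moon go
  position 44–46: evening moon go
  position 54–56: evening moon go

6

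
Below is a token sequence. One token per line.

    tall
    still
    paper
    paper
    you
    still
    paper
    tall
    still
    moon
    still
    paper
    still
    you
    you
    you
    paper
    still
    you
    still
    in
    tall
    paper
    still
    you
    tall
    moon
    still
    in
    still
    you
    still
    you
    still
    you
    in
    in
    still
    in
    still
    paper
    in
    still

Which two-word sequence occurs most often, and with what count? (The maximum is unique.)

Bigram frequencies (highest first):
  still you: 6
  still paper: 4
  you still: 4
  in still: 4
  paper still: 3
  still in: 3
  … (15 more, each ≤ 2)

"still you", 6 times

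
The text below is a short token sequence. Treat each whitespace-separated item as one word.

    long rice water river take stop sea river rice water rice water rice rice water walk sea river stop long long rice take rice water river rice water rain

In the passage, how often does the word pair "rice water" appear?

6

Scanning the 28 overlapping bigram windows for "rice water":
  position 2–3: rice water
  position 9–10: rice water
  position 11–12: rice water
  position 14–15: rice water
  position 24–25: rice water
  position 27–28: rice water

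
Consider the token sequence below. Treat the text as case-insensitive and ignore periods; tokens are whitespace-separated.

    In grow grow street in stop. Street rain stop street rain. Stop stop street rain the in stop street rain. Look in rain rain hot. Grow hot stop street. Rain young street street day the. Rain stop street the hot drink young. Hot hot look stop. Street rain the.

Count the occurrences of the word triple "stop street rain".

Scanning the 47 overlapping trigram windows for "stop street rain":
  position 6–8: stop street rain
  position 9–11: stop street rain
  position 13–15: stop street rain
  position 18–20: stop street rain
  position 28–30: stop street rain
  position 46–48: stop street rain

6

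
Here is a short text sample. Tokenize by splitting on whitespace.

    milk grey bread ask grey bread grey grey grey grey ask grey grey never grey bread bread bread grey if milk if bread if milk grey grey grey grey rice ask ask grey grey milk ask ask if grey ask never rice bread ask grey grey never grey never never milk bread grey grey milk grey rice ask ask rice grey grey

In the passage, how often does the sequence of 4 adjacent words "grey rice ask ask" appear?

2

Scanning the 59 overlapping 4-gram windows for "grey rice ask ask":
  position 29–32: grey rice ask ask
  position 56–59: grey rice ask ask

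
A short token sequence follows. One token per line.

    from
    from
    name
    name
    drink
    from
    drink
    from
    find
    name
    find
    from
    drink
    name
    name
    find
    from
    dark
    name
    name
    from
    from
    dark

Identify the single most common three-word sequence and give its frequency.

"name find from", 2 times

Trigram frequencies (highest first):
  name find from: 2
  from from name: 1
  from name name: 1
  name name drink: 1
  name drink from: 1
  drink from drink: 1
  … (14 more, each ≤ 1)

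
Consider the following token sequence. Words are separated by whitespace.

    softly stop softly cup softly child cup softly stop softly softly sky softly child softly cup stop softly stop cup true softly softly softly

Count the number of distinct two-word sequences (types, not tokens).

14

24 tokens → 23 bigram windows in total.
Repeated bigrams (each contributes count−1 duplicates):
  softly softly: 3
  softly stop: 3
  stop softly: 3
  cup softly: 2
  softly child: 2
  softly cup: 2
9 duplicate windows → 23 − 9 = 14 distinct.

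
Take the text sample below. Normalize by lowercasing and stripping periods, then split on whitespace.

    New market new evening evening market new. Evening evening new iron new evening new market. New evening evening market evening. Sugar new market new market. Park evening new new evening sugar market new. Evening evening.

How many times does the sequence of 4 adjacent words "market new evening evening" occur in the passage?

4

Scanning the 32 overlapping 4-gram windows for "market new evening evening":
  position 2–5: market new evening evening
  position 6–9: market new evening evening
  position 15–18: market new evening evening
  position 32–35: market new evening evening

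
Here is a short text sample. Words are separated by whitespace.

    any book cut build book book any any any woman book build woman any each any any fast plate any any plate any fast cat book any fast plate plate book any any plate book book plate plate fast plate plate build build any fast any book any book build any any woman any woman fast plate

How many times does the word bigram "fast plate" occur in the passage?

4

Scanning the 56 overlapping bigram windows for "fast plate":
  position 18–19: fast plate
  position 28–29: fast plate
  position 39–40: fast plate
  position 56–57: fast plate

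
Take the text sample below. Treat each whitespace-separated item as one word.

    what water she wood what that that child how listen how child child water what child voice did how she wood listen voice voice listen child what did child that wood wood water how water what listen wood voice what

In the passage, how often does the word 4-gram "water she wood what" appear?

1

Scanning the 37 overlapping 4-gram windows for "water she wood what":
  position 2–5: water she wood what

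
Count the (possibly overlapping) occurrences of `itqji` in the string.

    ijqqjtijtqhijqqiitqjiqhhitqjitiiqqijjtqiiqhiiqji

Sliding a length-5 window over the 48 characters (44 positions):
  position 17–21: itqji
  position 25–29: itqji

2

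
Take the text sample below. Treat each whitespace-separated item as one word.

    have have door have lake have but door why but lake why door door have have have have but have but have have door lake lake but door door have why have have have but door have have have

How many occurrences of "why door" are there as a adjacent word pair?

1

Scanning the 38 overlapping bigram windows for "why door":
  position 12–13: why door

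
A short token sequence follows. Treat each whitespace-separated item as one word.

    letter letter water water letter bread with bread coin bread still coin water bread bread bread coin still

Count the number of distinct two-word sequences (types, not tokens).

15

18 tokens → 17 bigram windows in total.
Repeated bigrams (each contributes count−1 duplicates):
  bread bread: 2
  bread coin: 2
2 duplicate windows → 17 − 2 = 15 distinct.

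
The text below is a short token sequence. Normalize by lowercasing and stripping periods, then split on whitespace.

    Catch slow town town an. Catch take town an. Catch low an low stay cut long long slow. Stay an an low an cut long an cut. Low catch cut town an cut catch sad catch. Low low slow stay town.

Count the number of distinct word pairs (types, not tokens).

30

41 tokens → 40 bigram windows in total.
Repeated bigrams (each contributes count−1 duplicates):
  an cut: 3
  town an: 3
  an catch: 2
  an low: 2
  catch low: 2
  cut long: 2
  low an: 2
  slow stay: 2
10 duplicate windows → 40 − 10 = 30 distinct.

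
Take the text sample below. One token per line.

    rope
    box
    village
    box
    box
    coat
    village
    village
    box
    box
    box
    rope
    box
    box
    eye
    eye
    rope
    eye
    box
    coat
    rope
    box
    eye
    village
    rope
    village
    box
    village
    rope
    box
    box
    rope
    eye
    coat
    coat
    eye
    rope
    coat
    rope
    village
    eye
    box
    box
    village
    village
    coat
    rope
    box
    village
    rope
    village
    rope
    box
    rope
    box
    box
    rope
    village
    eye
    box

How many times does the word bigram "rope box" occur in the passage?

Scanning the 59 overlapping bigram windows for "rope box":
  position 1–2: rope box
  position 12–13: rope box
  position 21–22: rope box
  position 29–30: rope box
  position 47–48: rope box
  position 52–53: rope box
  position 54–55: rope box

7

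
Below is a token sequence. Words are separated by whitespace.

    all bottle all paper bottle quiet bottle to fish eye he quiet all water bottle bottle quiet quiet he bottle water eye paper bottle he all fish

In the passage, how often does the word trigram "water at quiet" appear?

Scanning the 25 overlapping trigram windows for "water at quiet":
  (none found)

0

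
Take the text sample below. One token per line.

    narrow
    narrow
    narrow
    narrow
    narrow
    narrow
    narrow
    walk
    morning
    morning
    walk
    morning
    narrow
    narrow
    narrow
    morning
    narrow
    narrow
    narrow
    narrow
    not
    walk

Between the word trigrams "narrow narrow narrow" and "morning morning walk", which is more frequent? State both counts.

"narrow narrow narrow": 8 occurrences
"morning morning walk": 1 occurrence

"narrow narrow narrow" (8 vs 1)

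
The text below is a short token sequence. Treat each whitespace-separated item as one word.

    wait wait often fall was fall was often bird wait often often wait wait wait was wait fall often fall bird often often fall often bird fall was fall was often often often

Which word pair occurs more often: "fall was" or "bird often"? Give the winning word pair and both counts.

"fall was" (4 vs 1)

"fall was": 4 occurrences
"bird often": 1 occurrence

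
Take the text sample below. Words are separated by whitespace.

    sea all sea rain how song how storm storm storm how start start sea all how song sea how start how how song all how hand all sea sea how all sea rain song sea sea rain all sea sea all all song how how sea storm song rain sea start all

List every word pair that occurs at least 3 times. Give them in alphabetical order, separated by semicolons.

all sea; how song; sea all; sea rain; sea sea

Bigram counts meeting the condition (at least 3 times):
  all sea: 4
  how song: 3
  sea all: 3
  sea rain: 3
  sea sea: 3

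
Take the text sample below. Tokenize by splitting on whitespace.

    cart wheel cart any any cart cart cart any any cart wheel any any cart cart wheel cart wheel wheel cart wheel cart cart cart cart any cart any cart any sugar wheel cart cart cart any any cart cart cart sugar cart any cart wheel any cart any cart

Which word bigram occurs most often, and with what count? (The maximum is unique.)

Bigram frequencies (highest first):
  cart cart: 10
  any cart: 9
  cart any: 8
  cart wheel: 6
  wheel cart: 5
  any any: 4
  … (6 more, each ≤ 2)

"cart cart", 10 times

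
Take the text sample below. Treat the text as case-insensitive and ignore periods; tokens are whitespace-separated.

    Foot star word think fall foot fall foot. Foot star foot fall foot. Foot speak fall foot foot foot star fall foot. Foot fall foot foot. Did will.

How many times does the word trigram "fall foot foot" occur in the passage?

5

Scanning the 26 overlapping trigram windows for "fall foot foot":
  position 7–9: fall foot foot
  position 12–14: fall foot foot
  position 16–18: fall foot foot
  position 21–23: fall foot foot
  position 24–26: fall foot foot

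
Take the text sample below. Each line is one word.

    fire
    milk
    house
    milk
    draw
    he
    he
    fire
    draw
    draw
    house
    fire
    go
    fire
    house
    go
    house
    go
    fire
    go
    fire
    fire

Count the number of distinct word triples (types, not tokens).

19

22 tokens → 20 trigram windows in total.
Repeated trigrams (each contributes count−1 duplicates):
  fire go fire: 2
1 duplicate windows → 20 − 1 = 19 distinct.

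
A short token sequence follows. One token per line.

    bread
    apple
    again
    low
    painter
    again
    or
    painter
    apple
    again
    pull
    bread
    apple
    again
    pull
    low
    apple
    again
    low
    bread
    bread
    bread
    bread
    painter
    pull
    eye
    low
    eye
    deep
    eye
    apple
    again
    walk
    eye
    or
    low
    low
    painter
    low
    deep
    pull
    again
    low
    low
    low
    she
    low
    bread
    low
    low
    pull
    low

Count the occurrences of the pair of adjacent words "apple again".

5

Scanning the 51 overlapping bigram windows for "apple again":
  position 2–3: apple again
  position 9–10: apple again
  position 13–14: apple again
  position 17–18: apple again
  position 31–32: apple again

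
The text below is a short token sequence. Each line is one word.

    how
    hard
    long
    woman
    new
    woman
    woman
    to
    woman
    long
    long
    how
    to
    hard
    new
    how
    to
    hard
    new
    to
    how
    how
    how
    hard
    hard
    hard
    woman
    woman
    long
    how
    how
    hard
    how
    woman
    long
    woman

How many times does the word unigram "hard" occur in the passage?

Scanning the 36 tokens for "hard":
  position 2: hard
  position 14: hard
  position 18: hard
  position 24: hard
  position 25: hard
  position 26: hard
  position 32: hard

7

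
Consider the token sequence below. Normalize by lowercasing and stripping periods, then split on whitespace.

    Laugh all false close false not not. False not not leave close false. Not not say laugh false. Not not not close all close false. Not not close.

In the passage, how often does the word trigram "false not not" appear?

Scanning the 26 overlapping trigram windows for "false not not":
  position 5–7: false not not
  position 8–10: false not not
  position 13–15: false not not
  position 18–20: false not not
  position 25–27: false not not

5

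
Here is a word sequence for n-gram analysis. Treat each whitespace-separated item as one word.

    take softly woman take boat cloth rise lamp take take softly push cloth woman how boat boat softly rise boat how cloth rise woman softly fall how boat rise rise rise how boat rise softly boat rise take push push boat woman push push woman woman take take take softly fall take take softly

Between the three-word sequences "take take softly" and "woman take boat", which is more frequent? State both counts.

"take take softly" (3 vs 1)

"take take softly": 3 occurrences
"woman take boat": 1 occurrence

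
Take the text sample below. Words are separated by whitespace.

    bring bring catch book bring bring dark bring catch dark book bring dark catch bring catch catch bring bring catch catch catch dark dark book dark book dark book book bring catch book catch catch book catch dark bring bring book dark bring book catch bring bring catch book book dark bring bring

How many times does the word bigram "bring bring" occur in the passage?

Scanning the 52 overlapping bigram windows for "bring bring":
  position 1–2: bring bring
  position 5–6: bring bring
  position 18–19: bring bring
  position 39–40: bring bring
  position 46–47: bring bring
  position 52–53: bring bring

6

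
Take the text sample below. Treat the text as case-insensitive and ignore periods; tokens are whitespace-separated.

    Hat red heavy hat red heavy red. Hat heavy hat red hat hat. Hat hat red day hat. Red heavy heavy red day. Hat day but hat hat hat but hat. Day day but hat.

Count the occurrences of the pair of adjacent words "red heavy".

Scanning the 34 overlapping bigram windows for "red heavy":
  position 2–3: red heavy
  position 5–6: red heavy
  position 19–20: red heavy

3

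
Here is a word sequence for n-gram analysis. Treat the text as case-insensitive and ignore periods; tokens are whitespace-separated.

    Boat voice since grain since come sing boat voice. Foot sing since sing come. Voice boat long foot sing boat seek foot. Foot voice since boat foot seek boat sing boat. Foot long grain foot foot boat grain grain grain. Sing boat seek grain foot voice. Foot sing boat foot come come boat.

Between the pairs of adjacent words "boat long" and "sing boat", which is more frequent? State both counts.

"boat long": 1 occurrence
"sing boat": 5 occurrences

"sing boat" (5 vs 1)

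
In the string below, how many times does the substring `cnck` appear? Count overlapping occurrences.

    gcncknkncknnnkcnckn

2

Sliding a length-4 window over the 19 characters (16 positions):
  position 2–5: cnck
  position 15–18: cnck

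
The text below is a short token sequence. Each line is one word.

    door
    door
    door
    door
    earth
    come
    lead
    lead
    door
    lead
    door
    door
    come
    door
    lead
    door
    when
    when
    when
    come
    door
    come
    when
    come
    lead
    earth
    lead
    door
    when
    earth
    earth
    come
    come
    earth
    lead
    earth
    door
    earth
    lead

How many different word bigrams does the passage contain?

39 tokens → 38 bigram windows in total.
Repeated bigrams (each contributes count−1 duplicates):
  door door: 4
  lead door: 4
  earth lead: 3
  come door: 2
  come lead: 2
  door come: 2
  door earth: 2
  door lead: 2
  … (5 more repeated)
18 duplicate windows → 38 − 18 = 20 distinct.

20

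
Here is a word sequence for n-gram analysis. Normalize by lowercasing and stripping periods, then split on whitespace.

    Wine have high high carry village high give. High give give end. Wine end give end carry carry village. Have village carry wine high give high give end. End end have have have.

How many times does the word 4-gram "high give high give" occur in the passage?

2

Scanning the 30 overlapping 4-gram windows for "high give high give":
  position 7–10: high give high give
  position 24–27: high give high give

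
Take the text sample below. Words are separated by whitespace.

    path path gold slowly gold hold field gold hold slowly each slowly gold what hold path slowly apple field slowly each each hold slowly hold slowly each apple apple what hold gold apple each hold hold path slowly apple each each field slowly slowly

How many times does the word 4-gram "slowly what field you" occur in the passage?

0

Scanning the 41 overlapping 4-gram windows for "slowly what field you":
  (none found)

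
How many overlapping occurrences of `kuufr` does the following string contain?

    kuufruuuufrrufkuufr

Sliding a length-5 window over the 19 characters (15 positions):
  position 1–5: kuufr
  position 15–19: kuufr

2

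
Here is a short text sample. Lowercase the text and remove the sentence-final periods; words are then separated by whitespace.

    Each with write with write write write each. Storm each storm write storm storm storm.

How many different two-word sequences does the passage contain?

15 tokens → 14 bigram windows in total.
Repeated bigrams (each contributes count−1 duplicates):
  each storm: 2
  storm storm: 2
  with write: 2
  write write: 2
4 duplicate windows → 14 − 4 = 10 distinct.

10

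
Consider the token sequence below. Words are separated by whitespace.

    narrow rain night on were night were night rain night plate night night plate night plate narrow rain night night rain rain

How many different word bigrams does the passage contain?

12

22 tokens → 21 bigram windows in total.
Repeated bigrams (each contributes count−1 duplicates):
  night plate: 3
  rain night: 3
  narrow rain: 2
  night night: 2
  night rain: 2
  plate night: 2
  were night: 2
9 duplicate windows → 21 − 9 = 12 distinct.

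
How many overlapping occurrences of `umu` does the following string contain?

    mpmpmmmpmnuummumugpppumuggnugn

Sliding a length-3 window over the 30 characters (28 positions):
  position 15–17: umu
  position 22–24: umu

2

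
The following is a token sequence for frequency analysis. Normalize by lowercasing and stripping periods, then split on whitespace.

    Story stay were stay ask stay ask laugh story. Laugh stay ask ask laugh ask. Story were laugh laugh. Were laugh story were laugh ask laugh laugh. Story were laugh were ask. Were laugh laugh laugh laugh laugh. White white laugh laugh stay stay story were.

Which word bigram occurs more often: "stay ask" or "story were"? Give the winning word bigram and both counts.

"stay ask": 3 occurrences
"story were": 4 occurrences

"story were" (4 vs 3)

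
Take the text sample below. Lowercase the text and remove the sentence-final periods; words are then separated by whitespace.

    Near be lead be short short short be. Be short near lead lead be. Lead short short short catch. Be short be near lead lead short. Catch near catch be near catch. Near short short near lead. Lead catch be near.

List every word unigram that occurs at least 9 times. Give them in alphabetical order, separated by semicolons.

be; short

Unigram counts meeting the condition (at least 9 times):
  be: 9
  short: 11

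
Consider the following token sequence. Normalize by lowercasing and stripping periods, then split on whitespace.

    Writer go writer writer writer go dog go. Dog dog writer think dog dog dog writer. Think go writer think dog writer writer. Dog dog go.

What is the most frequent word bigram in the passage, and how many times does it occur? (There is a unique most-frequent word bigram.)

"dog dog", 4 times

Bigram frequencies (highest first):
  dog dog: 4
  writer writer: 3
  dog writer: 3
  writer think: 3
  writer go: 2
  go writer: 2
  … (5 more, each ≤ 2)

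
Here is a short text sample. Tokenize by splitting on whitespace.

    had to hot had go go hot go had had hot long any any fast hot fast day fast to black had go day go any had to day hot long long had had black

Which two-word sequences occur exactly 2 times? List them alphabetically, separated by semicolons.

Bigram counts meeting the condition (exactly 2 times):
  had go: 2
  had had: 2
  had to: 2
  hot long: 2

had go; had had; had to; hot long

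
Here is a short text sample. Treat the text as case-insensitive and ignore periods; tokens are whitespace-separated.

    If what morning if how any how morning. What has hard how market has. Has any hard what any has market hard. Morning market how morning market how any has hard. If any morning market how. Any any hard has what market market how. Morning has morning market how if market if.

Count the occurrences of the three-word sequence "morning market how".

4

Scanning the 50 overlapping trigram windows for "morning market how":
  position 23–25: morning market how
  position 26–28: morning market how
  position 34–36: morning market how
  position 47–49: morning market how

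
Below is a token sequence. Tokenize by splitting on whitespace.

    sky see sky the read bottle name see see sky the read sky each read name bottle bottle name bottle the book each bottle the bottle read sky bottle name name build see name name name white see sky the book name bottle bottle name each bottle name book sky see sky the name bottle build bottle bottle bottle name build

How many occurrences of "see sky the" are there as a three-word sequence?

4

Scanning the 59 overlapping trigram windows for "see sky the":
  position 2–4: see sky the
  position 9–11: see sky the
  position 38–40: see sky the
  position 51–53: see sky the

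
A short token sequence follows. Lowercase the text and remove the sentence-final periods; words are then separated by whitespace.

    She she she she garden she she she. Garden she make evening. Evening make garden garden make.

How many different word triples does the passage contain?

11

17 tokens → 15 trigram windows in total.
Repeated trigrams (each contributes count−1 duplicates):
  she she she: 3
  she garden she: 2
  she she garden: 2
4 duplicate windows → 15 − 4 = 11 distinct.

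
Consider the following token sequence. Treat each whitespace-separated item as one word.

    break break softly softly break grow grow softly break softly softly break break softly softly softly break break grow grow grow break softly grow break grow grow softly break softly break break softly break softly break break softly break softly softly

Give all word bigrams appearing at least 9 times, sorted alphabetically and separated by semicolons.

break softly; softly break

Bigram counts meeting the condition (at least 9 times):
  break softly: 9
  softly break: 9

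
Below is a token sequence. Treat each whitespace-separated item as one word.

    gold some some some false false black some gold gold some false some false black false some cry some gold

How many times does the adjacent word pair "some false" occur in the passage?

3

Scanning the 19 overlapping bigram windows for "some false":
  position 4–5: some false
  position 11–12: some false
  position 13–14: some false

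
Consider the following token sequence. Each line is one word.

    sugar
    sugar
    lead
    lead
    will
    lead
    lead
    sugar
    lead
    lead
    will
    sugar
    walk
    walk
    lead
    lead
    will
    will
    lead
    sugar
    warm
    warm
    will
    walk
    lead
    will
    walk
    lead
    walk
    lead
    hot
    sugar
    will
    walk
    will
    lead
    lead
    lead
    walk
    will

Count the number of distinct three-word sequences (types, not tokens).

33

40 tokens → 38 trigram windows in total.
Repeated trigrams (each contributes count−1 duplicates):
  lead lead will: 3
  sugar lead lead: 2
  will lead lead: 2
  will walk lead: 2
5 duplicate windows → 38 − 5 = 33 distinct.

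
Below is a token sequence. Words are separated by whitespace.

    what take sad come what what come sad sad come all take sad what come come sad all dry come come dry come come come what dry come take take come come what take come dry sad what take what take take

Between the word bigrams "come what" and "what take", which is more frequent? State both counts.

"come what": 3 occurrences
"what take": 4 occurrences

"what take" (4 vs 3)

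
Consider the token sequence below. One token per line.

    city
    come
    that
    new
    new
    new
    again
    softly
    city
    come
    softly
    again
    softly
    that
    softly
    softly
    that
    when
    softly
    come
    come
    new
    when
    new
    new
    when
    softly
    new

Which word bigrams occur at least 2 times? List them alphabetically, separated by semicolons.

again softly; city come; new new; new when; softly that; when softly

Bigram counts meeting the condition (at least 2 times):
  again softly: 2
  city come: 2
  new new: 3
  new when: 2
  softly that: 2
  when softly: 2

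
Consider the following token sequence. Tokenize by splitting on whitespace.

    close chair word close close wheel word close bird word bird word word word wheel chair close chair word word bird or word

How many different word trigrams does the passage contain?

20

23 tokens → 21 trigram windows in total.
Repeated trigrams (each contributes count−1 duplicates):
  close chair word: 2
1 duplicate windows → 21 − 1 = 20 distinct.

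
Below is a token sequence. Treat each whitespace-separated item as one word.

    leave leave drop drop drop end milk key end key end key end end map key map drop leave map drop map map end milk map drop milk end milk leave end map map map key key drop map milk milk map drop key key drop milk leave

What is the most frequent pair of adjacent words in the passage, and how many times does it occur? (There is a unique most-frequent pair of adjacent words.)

"map drop", 4 times

Bigram frequencies (highest first):
  map drop: 4
  end milk: 3
  key end: 3
  map map: 3
  drop drop: 2
  end key: 2
  … (22 more, each ≤ 2)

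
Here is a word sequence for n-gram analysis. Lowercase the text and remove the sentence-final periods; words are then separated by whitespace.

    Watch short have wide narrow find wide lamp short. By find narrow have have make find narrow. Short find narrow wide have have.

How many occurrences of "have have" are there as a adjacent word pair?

2

Scanning the 22 overlapping bigram windows for "have have":
  position 13–14: have have
  position 22–23: have have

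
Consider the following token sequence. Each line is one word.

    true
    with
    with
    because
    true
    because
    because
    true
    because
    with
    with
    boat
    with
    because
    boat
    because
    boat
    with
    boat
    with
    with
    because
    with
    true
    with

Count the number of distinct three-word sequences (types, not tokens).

25 tokens → 23 trigram windows in total.
Repeated trigrams (each contributes count−1 duplicates):
  because true because: 2
  with boat with: 2
  with with because: 2
3 duplicate windows → 23 − 3 = 20 distinct.

20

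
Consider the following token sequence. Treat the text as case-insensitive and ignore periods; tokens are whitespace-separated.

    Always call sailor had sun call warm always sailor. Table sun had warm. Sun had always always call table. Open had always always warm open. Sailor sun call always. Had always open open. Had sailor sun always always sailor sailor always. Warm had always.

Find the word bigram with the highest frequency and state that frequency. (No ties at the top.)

Bigram frequencies (highest first):
  had always: 4
  always always: 3
  always call: 2
  sun call: 2
  always sailor: 2
  sun had: 2
  … (25 more, each ≤ 2)

"had always", 4 times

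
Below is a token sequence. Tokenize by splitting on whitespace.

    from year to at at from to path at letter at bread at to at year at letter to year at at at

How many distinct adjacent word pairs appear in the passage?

23 tokens → 22 bigram windows in total.
Repeated bigrams (each contributes count−1 duplicates):
  at at: 3
  at letter: 2
  to at: 2
  year at: 2
5 duplicate windows → 22 − 5 = 17 distinct.

17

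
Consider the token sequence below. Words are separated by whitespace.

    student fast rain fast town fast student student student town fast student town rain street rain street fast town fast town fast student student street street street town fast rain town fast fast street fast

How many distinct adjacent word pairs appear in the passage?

35 tokens → 34 bigram windows in total.
Repeated bigrams (each contributes count−1 duplicates):
  town fast: 6
  fast student: 3
  fast town: 3
  student student: 3
  fast rain: 2
  rain street: 2
  street fast: 2
  street street: 2
  … (1 more repeated)
16 duplicate windows → 34 − 16 = 18 distinct.

18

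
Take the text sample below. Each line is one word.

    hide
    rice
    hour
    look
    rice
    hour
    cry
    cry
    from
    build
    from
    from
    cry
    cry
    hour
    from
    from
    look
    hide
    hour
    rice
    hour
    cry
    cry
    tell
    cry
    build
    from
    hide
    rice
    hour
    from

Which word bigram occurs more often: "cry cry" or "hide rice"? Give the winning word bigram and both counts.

"cry cry" (3 vs 2)

"cry cry": 3 occurrences
"hide rice": 2 occurrences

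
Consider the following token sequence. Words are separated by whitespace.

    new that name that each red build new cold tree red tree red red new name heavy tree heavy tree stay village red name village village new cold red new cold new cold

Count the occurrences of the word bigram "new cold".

Scanning the 32 overlapping bigram windows for "new cold":
  position 8–9: new cold
  position 27–28: new cold
  position 30–31: new cold
  position 32–33: new cold

4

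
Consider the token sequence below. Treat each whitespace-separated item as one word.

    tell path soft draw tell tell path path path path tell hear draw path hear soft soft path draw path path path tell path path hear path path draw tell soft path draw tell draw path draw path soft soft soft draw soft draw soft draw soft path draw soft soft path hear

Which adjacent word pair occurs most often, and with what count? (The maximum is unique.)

Bigram frequencies (highest first):
  path path: 7
  path draw: 5
  soft draw: 4
  draw path: 4
  soft soft: 4
  soft path: 4
  … (13 more, each ≤ 4)

"path path", 7 times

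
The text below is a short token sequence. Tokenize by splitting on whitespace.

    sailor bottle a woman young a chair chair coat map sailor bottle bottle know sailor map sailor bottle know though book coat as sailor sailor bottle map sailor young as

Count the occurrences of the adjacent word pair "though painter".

Scanning the 29 overlapping bigram windows for "though painter":
  (none found)

0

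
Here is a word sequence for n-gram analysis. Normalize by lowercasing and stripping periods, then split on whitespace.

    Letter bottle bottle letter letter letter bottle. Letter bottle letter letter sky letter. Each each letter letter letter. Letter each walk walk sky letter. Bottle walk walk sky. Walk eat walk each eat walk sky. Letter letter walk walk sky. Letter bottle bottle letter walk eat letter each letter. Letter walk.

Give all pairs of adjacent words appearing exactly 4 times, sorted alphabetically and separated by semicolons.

bottle letter; sky letter; walk sky

Bigram counts meeting the condition (exactly 4 times):
  bottle letter: 4
  sky letter: 4
  walk sky: 4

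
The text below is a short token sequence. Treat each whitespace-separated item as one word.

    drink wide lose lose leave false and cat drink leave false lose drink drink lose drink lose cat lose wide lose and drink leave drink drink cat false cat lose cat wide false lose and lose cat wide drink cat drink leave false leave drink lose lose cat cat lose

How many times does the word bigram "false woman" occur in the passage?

0

Scanning the 49 overlapping bigram windows for "false woman":
  (none found)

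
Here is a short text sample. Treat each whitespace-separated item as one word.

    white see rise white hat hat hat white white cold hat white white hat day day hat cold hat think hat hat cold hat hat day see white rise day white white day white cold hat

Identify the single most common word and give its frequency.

Unigram frequencies (highest first):
  hat: 12
  white: 10
  day: 5
  cold: 4
  see: 2
  rise: 2
  … (1 more, each ≤ 1)

"hat", 12 times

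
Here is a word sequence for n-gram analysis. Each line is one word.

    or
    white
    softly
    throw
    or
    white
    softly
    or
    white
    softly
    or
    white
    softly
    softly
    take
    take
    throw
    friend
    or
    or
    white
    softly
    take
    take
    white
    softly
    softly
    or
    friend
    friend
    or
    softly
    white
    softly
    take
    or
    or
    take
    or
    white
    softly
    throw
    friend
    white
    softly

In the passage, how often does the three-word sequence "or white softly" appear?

Scanning the 43 overlapping trigram windows for "or white softly":
  position 1–3: or white softly
  position 5–7: or white softly
  position 8–10: or white softly
  position 11–13: or white softly
  position 20–22: or white softly
  position 39–41: or white softly

6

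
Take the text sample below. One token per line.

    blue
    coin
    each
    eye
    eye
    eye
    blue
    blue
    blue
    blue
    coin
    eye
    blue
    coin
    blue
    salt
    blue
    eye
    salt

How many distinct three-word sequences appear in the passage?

19 tokens → 17 trigram windows in total.
Repeated trigrams (each contributes count−1 duplicates):
  blue blue blue: 2
1 duplicate windows → 17 − 1 = 16 distinct.

16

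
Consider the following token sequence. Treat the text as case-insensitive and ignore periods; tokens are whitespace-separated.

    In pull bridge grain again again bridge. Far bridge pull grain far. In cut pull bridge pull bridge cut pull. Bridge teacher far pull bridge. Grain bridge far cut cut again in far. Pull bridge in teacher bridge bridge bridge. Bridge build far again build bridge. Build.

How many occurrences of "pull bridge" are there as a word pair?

6

Scanning the 46 overlapping bigram windows for "pull bridge":
  position 2–3: pull bridge
  position 15–16: pull bridge
  position 17–18: pull bridge
  position 20–21: pull bridge
  position 24–25: pull bridge
  position 34–35: pull bridge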